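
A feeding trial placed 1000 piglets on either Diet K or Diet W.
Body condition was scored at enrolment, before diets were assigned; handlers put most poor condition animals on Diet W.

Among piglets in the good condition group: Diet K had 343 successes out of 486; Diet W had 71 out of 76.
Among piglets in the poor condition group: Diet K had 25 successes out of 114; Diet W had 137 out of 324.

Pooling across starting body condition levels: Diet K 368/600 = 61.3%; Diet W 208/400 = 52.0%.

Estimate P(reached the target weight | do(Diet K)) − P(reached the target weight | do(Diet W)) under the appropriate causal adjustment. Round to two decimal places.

Starting body condition satisfies the back-door criterion: it is not a descendant of the diet, and it blocks the spurious path from diet to outcome. Adjusting for it (i.e., using the within-starting body condition rates) gives the causal effect.
Adjusting over the population distribution of starting body condition: 0.562·(0.706−0.934) + 0.438·(0.219−0.423) = -0.218.

-0.22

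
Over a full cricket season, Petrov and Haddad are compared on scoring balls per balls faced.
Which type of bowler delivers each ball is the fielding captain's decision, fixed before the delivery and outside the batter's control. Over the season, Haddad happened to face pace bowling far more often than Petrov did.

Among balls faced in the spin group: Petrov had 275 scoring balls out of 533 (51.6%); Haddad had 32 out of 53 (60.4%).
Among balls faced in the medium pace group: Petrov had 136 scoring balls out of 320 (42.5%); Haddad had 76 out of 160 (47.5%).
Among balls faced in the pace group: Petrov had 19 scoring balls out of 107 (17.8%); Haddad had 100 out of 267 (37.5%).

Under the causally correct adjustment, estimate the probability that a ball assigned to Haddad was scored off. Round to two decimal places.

0.50

Haddad is higher inside every bowling type stratum but Petrov is higher in aggregate. Whether to stratify depends on how bowling type relates to the player.
Bowling type differs across players for reasons unrelated to any effect of the player itself, and it separately predicts the outcome — a classic confounder. We must compare within bowling type levels.
Standardising Haddad to the population bowling type mix: 0.407·32/53 + 0.333·76/160 + 0.260·100/267 = 0.501.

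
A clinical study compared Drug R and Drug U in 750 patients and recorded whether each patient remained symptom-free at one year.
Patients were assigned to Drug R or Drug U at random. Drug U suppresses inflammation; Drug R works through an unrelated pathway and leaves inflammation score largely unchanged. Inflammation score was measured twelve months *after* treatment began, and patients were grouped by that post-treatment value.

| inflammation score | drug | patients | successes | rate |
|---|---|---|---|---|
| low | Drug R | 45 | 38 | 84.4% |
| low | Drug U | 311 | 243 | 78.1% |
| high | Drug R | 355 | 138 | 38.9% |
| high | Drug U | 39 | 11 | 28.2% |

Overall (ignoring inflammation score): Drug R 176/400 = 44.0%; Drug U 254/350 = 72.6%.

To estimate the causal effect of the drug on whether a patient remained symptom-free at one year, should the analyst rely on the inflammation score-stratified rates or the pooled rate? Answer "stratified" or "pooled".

pooled

Inflammation score is downstream of the drug. One should not condition on a consequence of treatment, so the overall rates are the right comparison.
Pooled: Drug R 44.0% vs Drug U 72.6%; Drug U is higher overall.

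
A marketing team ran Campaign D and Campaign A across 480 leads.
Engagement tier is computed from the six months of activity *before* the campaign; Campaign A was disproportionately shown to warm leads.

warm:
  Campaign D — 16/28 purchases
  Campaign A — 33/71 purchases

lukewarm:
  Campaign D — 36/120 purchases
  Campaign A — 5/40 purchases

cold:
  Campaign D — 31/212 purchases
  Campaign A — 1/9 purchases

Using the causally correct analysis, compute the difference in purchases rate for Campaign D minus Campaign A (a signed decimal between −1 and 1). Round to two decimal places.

+0.10

Nothing the campaign does changes engagement tier; the imbalance is an allocation artefact. With engagement tier also predicting the outcome, the pooled figure is confounded, and the within-stratum comparison is the causal one.
Adjusting over the population distribution of engagement tier: 0.206·(0.571−0.465) + 0.333·(0.300−0.125) + 0.460·(0.146−0.111) = +0.096.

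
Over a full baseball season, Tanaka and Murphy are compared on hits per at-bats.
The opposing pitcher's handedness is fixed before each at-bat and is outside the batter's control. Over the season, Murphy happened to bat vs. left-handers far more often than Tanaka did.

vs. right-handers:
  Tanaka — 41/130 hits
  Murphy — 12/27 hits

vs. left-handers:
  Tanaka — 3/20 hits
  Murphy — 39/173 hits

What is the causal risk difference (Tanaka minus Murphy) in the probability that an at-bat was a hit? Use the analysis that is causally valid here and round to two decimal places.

-0.10

Pitcher handedness satisfies the back-door criterion: it is not a descendant of the player, and it blocks the spurious path from player to outcome. Adjusting for it (i.e., using the within-pitcher handedness rates) gives the causal effect.
Adjusting over the population distribution of pitcher handedness: 0.449·(0.315−0.444) + 0.551·(0.150−0.225) = -0.099.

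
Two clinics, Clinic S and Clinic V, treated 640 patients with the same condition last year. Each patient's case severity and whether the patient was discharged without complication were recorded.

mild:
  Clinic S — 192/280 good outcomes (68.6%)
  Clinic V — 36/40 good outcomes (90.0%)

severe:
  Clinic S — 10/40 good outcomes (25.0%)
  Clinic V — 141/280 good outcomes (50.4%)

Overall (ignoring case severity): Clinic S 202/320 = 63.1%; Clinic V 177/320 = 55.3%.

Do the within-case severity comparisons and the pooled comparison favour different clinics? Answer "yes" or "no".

yes

Within each case severity level (mild 68.6% vs 90.0%; severe 25.0% vs 50.4%), Clinic V has the higher rate every time. Pooled: 63.1% vs 55.3% — Clinic S has the higher rate overall. The two comparisons disagree.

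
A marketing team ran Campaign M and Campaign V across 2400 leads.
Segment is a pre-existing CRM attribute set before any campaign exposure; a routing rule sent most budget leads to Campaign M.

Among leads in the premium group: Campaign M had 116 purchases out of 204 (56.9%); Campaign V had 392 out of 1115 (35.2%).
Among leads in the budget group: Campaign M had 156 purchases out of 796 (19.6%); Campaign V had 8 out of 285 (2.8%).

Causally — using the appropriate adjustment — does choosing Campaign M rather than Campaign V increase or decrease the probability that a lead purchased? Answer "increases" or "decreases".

Since customer segment is a pre-existing factor (not a product of the campaign) and it affects the outcome on its own, it is a confounder. The stratified rates, not the pooled rate, identify the causal effect.
Within each level — premium: 56.9% vs 35.2%; budget: 19.6% vs 2.8% — Campaign M is higher every time.

increases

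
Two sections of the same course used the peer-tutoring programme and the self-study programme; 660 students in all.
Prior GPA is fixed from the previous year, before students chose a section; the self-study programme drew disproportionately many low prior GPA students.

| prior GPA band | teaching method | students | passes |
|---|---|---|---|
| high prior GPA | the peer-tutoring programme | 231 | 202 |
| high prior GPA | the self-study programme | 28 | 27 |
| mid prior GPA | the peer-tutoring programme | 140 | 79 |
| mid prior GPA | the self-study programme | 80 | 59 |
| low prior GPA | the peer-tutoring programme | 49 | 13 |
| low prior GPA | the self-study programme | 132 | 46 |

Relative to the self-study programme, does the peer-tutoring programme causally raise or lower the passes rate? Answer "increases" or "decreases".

decreases

The stratified and pooled comparisons disagree (the self-study programme wins within each prior GPA band; the peer-tutoring programme wins overall), so the answer turns on the causal role of prior GPA band.
Prior GPA band differs across teaching methods for reasons unrelated to any effect of the teaching method itself, and it separately predicts the outcome — a classic confounder. We must compare within prior GPA band levels.
Within each level — high prior GPA: 87.4% vs 96.4%; mid prior GPA: 56.4% vs 73.8%; low prior GPA: 26.5% vs 34.8% — the self-study programme is higher every time.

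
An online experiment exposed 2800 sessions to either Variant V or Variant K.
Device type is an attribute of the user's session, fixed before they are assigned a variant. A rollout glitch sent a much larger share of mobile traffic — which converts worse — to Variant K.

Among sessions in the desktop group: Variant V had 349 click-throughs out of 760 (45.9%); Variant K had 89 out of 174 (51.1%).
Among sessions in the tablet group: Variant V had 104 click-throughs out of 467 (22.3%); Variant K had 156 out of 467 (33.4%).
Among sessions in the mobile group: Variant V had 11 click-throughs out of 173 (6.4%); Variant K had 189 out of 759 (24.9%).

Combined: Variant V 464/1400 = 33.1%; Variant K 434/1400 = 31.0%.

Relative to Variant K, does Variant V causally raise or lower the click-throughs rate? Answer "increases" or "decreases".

decreases

Here device type is a common cause — it drives both which variant a case falls under and the outcome. The crude comparison mixes populations; the stratum-specific rates are the causally relevant ones.
Within each level — desktop: 45.9% vs 51.1%; tablet: 22.3% vs 33.4%; mobile: 6.4% vs 24.9% — Variant K is higher every time.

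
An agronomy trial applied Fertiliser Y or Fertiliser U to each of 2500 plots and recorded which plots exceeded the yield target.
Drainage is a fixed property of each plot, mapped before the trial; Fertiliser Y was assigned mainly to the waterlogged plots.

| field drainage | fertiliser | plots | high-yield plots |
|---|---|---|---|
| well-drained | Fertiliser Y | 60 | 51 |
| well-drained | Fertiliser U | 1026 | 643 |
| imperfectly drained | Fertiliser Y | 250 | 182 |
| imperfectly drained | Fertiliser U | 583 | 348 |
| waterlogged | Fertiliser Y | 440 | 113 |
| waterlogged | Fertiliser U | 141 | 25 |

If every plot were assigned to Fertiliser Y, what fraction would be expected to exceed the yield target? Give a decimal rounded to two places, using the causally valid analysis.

The field drainage-specific comparison favours Fertiliser Y throughout, but the pooled figures favour Fertiliser U. The question is whether to condition on field drainage.
Field drainage differs across fertilisers for reasons unrelated to any effect of the fertiliser itself, and it separately predicts the outcome — a classic confounder. We must compare within field drainage levels.
Standardising Fertiliser Y to the population field drainage mix: 0.434·51/60 + 0.333·182/250 + 0.232·113/440 = 0.671.

0.67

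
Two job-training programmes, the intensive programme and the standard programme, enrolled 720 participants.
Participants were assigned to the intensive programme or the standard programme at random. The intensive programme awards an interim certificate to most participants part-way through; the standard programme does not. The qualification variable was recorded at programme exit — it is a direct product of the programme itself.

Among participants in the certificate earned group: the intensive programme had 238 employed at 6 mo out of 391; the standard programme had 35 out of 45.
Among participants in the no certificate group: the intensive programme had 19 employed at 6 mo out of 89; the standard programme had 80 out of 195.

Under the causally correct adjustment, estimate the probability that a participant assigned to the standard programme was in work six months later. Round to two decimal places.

0.48

Stratifying would compare programmes among participants the programmes themselves sorted into qualification attained during the programme groups — a form of selection on an intermediate. The unconditioned pooled rates give the total causal effect.
So P(outcome | do(the standard programme)) is just the pooled rate for the standard programme: 115/240 = 0.479.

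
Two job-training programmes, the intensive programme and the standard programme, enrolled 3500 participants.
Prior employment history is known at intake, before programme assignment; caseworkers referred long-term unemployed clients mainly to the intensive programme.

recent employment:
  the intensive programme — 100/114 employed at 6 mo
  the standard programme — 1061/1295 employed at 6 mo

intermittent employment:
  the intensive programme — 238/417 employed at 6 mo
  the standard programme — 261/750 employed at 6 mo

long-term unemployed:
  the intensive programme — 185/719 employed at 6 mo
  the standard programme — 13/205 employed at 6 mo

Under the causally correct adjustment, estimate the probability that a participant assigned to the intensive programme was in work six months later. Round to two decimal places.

0.61

The imbalance in prior employment history arose from how participants were allocated, not from anything the programme did; and prior employment history independently affects the outcome. The pooled gap is confounded — condition on prior employment history.
Standardising the intensive programme to the population prior employment history mix: 0.403·100/114 + 0.333·238/417 + 0.264·185/719 = 0.611.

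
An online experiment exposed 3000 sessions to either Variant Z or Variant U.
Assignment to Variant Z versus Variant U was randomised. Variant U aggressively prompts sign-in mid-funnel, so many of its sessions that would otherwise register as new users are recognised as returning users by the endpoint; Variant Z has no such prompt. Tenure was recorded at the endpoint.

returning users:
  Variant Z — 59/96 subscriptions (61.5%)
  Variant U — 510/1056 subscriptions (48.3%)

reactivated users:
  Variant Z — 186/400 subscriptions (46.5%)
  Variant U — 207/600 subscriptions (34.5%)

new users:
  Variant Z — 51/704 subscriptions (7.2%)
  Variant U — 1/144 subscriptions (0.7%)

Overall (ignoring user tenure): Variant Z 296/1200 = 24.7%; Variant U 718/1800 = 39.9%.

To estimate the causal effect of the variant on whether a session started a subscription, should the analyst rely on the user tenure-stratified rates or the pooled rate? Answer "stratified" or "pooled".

Within every user tenure level Variant Z has the higher rate, yet pooled Variant U does — Simpson's reversal.
User tenure is downstream of the variant. One should not condition on a consequence of treatment, so the overall rates are the right comparison.
Pooled: Variant Z 24.7% vs Variant U 39.9%; Variant U is higher overall.

pooled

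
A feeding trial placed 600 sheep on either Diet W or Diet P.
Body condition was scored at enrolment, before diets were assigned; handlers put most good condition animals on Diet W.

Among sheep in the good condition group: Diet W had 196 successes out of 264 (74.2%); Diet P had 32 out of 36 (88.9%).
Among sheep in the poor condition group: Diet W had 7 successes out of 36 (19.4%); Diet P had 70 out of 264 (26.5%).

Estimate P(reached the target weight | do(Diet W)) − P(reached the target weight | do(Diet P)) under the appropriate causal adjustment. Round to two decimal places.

Nothing the diet does changes starting body condition; the imbalance is an allocation artefact. With starting body condition also predicting the outcome, the pooled figure is confounded, and the within-stratum comparison is the causal one.
Adjusting over the population distribution of starting body condition: 0.500·(0.742−0.889) + 0.500·(0.194−0.265) = -0.109.

-0.11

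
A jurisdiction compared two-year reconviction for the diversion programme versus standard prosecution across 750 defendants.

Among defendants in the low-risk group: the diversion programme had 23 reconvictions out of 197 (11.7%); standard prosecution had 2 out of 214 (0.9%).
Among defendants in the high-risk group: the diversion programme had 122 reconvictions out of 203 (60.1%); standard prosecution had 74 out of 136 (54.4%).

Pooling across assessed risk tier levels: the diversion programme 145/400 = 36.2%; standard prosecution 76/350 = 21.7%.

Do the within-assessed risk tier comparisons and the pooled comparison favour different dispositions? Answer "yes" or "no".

Within each assessed risk tier level (low-risk 11.7% vs 0.9%; high-risk 60.1% vs 54.4%), standard prosecution has the lower rate every time. Pooled: 36.2% vs 21.7% — standard prosecution has the lower rate overall. They agree.

no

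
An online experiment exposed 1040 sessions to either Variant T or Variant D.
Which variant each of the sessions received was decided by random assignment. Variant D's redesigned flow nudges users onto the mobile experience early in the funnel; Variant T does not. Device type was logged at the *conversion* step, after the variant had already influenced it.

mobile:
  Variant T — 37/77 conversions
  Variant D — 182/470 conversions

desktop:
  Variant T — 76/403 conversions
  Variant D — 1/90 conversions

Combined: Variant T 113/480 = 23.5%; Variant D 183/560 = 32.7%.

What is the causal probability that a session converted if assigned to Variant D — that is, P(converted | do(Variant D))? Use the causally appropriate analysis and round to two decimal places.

Device type is recorded after the variant and is itself shifted by it — it sits on the causal path from variant to outcome. Conditioning on a mediator would strip out part of the effect we want; the pooled comparison gives the total causal effect.
So P(outcome | do(Variant D)) is just the pooled rate for Variant D: 183/560 = 0.327.

0.33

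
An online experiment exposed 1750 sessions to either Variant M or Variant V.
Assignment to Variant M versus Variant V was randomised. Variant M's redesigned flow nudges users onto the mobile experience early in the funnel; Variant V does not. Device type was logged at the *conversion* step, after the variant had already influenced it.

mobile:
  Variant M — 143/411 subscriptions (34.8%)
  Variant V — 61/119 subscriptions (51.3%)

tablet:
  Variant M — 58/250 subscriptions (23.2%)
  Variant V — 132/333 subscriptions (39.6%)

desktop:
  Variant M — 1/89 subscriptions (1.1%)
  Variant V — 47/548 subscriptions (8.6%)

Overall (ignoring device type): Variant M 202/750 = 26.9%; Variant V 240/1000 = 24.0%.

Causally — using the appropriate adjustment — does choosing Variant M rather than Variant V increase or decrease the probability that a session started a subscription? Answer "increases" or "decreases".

The device type-specific comparison favours Variant V throughout, but the pooled figures favour Variant M. The question is whether to condition on device type.
Device type is downstream of the variant. One should not condition on a consequence of treatment, so the overall rates are the right comparison.
Pooled: Variant M 26.9% vs Variant V 24.0%; Variant M is higher overall.

increases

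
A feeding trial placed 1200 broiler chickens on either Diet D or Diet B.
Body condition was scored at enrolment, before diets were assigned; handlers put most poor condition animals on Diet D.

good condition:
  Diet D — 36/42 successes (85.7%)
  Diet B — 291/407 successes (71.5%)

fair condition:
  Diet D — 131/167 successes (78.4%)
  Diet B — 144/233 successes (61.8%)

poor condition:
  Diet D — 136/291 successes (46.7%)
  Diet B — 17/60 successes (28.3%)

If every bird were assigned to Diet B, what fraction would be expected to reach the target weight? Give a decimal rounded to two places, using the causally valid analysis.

Nothing the diet does changes starting body condition; the imbalance is an allocation artefact. With starting body condition also predicting the outcome, the pooled figure is confounded, and the within-stratum comparison is the causal one.
Standardising Diet B to the population starting body condition mix: 0.374·291/407 + 0.333·144/233 + 0.292·17/60 = 0.556.

0.56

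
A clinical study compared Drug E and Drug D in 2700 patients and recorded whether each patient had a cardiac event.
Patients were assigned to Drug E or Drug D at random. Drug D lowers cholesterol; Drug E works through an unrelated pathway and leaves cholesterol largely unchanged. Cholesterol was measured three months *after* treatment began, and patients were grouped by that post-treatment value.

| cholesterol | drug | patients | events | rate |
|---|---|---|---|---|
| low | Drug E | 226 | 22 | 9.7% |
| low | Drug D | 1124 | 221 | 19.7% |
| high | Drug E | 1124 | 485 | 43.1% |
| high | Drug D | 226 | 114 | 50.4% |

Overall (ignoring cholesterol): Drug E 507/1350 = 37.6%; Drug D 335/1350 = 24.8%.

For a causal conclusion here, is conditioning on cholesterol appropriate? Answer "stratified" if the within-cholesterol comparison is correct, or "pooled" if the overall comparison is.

The stratified and pooled comparisons disagree (Drug E wins within each cholesterol; Drug D wins overall), so the answer turns on the causal role of cholesterol.
Cholesterol is downstream of the drug. One should not condition on a consequence of treatment, so the overall rates are the right comparison.
Pooled: Drug E 37.6% vs Drug D 24.8%; Drug D is lower overall.

pooled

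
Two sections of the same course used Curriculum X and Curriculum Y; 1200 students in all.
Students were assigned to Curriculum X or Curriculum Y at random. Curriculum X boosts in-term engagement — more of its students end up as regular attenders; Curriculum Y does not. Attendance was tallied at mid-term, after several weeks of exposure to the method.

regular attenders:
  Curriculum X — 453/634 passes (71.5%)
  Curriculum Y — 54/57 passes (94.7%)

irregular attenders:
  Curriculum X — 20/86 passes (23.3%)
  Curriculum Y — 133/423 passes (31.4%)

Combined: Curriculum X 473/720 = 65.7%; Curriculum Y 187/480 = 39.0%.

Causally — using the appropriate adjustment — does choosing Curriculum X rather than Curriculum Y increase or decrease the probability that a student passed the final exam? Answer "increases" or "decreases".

Mid-term attendance lies on the pathway teaching method → mid-term attendance → outcome, so adjusting for it blocks the indirect effect. For the total causal effect of teaching method, use the unadjusted pooled rates.
Pooled: Curriculum X 65.7% vs Curriculum Y 39.0%; Curriculum X is higher overall.

increases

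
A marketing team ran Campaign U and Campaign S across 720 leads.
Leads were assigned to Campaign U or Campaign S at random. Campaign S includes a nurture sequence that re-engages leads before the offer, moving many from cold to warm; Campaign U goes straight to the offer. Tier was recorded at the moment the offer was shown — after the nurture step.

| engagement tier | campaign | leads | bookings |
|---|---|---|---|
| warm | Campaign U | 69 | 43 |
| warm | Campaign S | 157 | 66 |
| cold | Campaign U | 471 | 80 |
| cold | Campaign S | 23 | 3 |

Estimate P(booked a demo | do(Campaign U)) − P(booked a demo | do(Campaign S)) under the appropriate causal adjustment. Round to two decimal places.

-0.16

Within every engagement tier level Campaign U has the higher rate, yet pooled Campaign S does — Simpson's reversal.
Engagement tier is downstream of the campaign. One should not condition on a consequence of treatment, so the overall rates are the right comparison.
The causal difference is the pooled difference: 0.228 − 0.383 = -0.156.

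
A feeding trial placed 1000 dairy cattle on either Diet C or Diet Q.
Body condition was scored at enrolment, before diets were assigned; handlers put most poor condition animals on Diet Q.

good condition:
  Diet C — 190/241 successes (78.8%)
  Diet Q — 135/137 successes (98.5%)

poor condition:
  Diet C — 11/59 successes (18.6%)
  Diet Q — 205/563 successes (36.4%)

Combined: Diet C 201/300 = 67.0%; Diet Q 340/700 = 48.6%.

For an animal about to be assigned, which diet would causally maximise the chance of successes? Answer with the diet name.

Diet Q

The starting body condition-specific comparison favours Diet Q throughout, but the pooled figures favour Diet C. The question is whether to condition on starting body condition.
Here starting body condition is a common cause — it drives both which diet a case falls under and the outcome. The crude comparison mixes populations; the stratum-specific rates are the causally relevant ones.
Within each level — good condition: 78.8% vs 98.5%; poor condition: 18.6% vs 36.4% — Diet Q is higher every time.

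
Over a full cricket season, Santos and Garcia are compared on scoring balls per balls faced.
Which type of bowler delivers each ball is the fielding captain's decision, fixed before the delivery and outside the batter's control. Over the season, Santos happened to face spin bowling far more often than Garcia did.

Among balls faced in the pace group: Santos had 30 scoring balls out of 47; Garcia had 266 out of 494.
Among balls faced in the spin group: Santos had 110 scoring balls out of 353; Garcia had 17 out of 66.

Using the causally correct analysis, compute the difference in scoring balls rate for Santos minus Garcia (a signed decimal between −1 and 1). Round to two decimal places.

Within every bowling type level Santos has the higher rate, yet pooled Garcia does — Simpson's reversal.
Here bowling type is a common cause — it drives both which player a case falls under and the outcome. The crude comparison mixes populations; the stratum-specific rates are the causally relevant ones.
Adjusting over the population distribution of bowling type: 0.564·(0.638−0.538) + 0.436·(0.312−0.258) = +0.080.

+0.08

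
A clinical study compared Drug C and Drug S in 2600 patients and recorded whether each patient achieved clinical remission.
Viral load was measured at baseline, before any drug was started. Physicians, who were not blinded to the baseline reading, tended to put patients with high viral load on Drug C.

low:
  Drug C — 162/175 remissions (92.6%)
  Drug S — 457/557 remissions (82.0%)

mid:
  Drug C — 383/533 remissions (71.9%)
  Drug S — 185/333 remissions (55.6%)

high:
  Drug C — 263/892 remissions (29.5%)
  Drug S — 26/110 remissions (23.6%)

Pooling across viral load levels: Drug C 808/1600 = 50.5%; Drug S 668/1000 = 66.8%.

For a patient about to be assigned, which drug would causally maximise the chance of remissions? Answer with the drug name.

Drug C

Drug C is higher inside every viral load stratum but Drug S is higher in aggregate. Whether to stratify depends on how viral load relates to the drug.
Here viral load is a common cause — it drives both which drug a case falls under and the outcome. The crude comparison mixes populations; the stratum-specific rates are the causally relevant ones.
Within each level — low: 92.6% vs 82.0%; mid: 71.9% vs 55.6%; high: 29.5% vs 23.6% — Drug C is higher every time.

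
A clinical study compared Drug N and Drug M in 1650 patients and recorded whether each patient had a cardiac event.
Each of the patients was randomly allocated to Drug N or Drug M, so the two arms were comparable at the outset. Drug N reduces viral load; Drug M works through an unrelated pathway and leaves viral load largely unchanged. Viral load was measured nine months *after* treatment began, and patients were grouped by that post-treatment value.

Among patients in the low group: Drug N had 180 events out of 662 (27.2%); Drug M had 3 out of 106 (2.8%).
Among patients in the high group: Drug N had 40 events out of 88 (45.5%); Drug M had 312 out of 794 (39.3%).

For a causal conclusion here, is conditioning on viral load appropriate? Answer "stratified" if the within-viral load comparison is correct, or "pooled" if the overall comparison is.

Viral load is recorded after the drug and is itself shifted by it — it sits on the causal path from drug to outcome. Conditioning on a mediator would strip out part of the effect we want; the pooled comparison gives the total causal effect.
Pooled: Drug N 29.3% vs Drug M 35.0%; Drug N is lower overall.

pooled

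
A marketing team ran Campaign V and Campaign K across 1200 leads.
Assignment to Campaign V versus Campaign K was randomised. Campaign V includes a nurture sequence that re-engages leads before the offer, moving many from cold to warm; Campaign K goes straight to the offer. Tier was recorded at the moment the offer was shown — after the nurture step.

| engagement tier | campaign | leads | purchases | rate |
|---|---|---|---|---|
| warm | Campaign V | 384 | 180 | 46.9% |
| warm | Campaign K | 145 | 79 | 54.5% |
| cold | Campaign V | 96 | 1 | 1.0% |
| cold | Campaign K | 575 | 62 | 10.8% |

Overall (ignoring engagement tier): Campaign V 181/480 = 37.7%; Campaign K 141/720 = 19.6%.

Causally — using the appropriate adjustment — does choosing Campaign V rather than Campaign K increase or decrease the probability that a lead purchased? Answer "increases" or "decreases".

increases

The stratified and pooled comparisons disagree (Campaign K wins within each engagement tier; Campaign V wins overall), so the answer turns on the causal role of engagement tier.
Because the campaign influences engagement tier, engagement tier is a post-treatment mediator, not a confounder. Stratifying on it would bias the estimate; the causal effect is the crude pooled difference.
Pooled: Campaign V 37.7% vs Campaign K 19.6%; Campaign V is higher overall.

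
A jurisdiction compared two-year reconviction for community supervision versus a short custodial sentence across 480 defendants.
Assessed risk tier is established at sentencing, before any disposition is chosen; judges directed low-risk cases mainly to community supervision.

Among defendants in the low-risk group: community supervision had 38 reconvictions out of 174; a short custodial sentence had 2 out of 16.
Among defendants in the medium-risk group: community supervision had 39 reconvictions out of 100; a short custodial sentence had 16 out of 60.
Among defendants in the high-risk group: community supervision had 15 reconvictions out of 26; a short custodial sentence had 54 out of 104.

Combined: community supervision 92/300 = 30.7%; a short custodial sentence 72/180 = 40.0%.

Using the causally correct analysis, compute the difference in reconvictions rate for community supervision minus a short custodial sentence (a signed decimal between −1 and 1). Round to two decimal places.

Within every assessed risk tier level a short custodial sentence has the lower rate, yet pooled community supervision does — Simpson's reversal.
Here assessed risk tier is a common cause — it drives both which disposition a case falls under and the outcome. The crude comparison mixes populations; the stratum-specific rates are the causally relevant ones.
Adjusting over the population distribution of assessed risk tier: 0.396·(0.218−0.125) + 0.333·(0.390−0.267) + 0.271·(0.577−0.519) = +0.094.

+0.09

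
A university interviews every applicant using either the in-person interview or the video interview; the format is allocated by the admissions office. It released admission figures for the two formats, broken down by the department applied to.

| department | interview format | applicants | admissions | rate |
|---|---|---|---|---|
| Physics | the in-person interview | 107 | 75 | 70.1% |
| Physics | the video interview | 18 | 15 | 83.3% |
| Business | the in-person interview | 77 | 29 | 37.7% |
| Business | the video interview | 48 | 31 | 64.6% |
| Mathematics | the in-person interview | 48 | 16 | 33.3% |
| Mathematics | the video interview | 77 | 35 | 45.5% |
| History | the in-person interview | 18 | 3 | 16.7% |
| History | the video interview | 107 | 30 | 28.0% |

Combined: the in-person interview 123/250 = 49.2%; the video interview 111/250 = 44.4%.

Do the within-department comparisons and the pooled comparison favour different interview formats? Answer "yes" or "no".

Within each department level (Physics 70.1% vs 83.3%; Business 37.7% vs 64.6%; Mathematics 33.3% vs 45.5%; History 16.7% vs 28.0%), the video interview has the higher rate every time. Pooled: 49.2% vs 44.4% — the in-person interview has the higher rate overall. The two comparisons disagree.

yes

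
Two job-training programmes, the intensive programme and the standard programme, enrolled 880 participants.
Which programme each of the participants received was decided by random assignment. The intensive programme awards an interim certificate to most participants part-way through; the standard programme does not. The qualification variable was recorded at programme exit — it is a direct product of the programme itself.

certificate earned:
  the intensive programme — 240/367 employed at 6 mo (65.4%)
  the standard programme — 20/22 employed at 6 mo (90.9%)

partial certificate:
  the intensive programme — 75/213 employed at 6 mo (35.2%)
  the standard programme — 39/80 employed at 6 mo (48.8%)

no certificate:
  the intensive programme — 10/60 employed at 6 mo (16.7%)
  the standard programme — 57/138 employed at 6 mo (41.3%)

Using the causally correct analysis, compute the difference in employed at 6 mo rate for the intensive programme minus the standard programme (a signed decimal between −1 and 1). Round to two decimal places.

+0.02

Qualification attained during the programme lies on the pathway programme → qualification attained during the programme → outcome, so adjusting for it blocks the indirect effect. For the total causal effect of programme, use the unadjusted pooled rates.
The causal difference is the pooled difference: 0.508 − 0.483 = +0.024.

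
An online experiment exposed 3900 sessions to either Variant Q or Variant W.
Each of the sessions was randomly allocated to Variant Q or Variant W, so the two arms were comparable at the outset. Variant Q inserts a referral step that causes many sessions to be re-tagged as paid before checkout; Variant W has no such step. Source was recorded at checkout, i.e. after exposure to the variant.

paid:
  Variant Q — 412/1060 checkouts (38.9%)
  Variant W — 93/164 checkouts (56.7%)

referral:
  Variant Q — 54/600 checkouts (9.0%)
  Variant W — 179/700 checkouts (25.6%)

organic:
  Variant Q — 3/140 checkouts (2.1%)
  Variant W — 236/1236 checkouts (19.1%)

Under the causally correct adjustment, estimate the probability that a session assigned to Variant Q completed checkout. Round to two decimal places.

Within every traffic source level Variant W has the higher rate, yet pooled Variant Q does — Simpson's reversal.
Traffic source is downstream of the variant. One should not condition on a consequence of treatment, so the overall rates are the right comparison.
So P(outcome | do(Variant Q)) is just the pooled rate for Variant Q: 469/1800 = 0.261.

0.26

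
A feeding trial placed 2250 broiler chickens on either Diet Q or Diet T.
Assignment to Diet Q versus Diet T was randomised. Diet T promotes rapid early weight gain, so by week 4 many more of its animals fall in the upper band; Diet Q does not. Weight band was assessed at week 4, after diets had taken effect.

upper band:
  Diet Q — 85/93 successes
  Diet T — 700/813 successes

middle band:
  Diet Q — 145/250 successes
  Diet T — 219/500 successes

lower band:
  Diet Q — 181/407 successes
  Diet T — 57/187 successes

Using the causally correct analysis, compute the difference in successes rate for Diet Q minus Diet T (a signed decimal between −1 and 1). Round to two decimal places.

-0.10

The week-4 weight band-specific comparison favours Diet Q throughout, but the pooled figures favour Diet T. The question is whether to condition on week-4 weight band.
The distribution of week-4 weight band is itself part of what the diet does — it is an intermediate outcome. Holding it fixed would remove that part of the effect; the total effect is the pooled difference.
The causal difference is the pooled difference: 0.548 − 0.651 = -0.103.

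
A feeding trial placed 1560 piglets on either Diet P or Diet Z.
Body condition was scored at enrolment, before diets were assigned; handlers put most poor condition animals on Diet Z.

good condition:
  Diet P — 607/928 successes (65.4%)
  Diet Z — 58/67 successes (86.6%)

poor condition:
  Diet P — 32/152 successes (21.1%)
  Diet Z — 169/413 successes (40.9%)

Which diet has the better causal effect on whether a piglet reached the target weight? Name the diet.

Diet Z

The imbalance in starting body condition arose from how piglets were allocated, not from anything the diet did; and starting body condition independently affects the outcome. The pooled gap is confounded — condition on starting body condition.
Within each level — good condition: 65.4% vs 86.6%; poor condition: 21.1% vs 40.9% — Diet Z is higher every time.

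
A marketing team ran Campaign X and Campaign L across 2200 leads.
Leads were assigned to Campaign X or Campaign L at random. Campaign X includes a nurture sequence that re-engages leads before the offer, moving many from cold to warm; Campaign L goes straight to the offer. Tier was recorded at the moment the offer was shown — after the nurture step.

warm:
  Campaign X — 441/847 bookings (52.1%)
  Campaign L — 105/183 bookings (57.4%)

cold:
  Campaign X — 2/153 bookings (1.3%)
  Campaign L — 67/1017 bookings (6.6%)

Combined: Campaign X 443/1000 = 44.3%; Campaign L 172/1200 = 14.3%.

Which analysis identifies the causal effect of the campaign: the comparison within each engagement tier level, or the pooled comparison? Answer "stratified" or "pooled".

Campaign L is higher inside every engagement tier stratum but Campaign X is higher in aggregate. Whether to stratify depends on how engagement tier relates to the campaign.
Engagement tier is downstream of the campaign. One should not condition on a consequence of treatment, so the overall rates are the right comparison.
Pooled: Campaign X 44.3% vs Campaign L 14.3%; Campaign X is higher overall.

pooled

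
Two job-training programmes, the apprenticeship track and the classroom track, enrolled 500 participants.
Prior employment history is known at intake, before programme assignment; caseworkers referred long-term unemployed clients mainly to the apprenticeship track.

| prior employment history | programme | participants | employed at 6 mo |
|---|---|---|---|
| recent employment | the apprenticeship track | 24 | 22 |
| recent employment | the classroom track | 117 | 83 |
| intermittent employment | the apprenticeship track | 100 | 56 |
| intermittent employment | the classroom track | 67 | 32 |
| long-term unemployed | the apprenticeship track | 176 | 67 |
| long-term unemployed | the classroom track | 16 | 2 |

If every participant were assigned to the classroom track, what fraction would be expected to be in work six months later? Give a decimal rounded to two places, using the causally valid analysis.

0.41

Here prior employment history is a common cause — it drives both which programme a case falls under and the outcome. The crude comparison mixes populations; the stratum-specific rates are the causally relevant ones.
Standardising the classroom track to the population prior employment history mix: 0.282·83/117 + 0.334·32/67 + 0.384·2/16 = 0.408.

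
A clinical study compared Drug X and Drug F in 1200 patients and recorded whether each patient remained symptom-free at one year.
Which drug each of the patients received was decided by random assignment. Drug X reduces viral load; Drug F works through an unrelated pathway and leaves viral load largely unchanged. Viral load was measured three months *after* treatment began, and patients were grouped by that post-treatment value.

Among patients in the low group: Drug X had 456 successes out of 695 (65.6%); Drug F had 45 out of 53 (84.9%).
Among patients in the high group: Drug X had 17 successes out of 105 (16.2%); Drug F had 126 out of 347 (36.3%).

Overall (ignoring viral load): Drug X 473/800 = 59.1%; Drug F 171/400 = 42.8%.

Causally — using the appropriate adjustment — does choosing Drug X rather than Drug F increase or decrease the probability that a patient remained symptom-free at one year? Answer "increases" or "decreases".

increases

Drug F is higher inside every viral load stratum but Drug X is higher in aggregate. Whether to stratify depends on how viral load relates to the drug.
Viral load is downstream of the drug. One should not condition on a consequence of treatment, so the overall rates are the right comparison.
Pooled: Drug X 59.1% vs Drug F 42.8%; Drug X is higher overall.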